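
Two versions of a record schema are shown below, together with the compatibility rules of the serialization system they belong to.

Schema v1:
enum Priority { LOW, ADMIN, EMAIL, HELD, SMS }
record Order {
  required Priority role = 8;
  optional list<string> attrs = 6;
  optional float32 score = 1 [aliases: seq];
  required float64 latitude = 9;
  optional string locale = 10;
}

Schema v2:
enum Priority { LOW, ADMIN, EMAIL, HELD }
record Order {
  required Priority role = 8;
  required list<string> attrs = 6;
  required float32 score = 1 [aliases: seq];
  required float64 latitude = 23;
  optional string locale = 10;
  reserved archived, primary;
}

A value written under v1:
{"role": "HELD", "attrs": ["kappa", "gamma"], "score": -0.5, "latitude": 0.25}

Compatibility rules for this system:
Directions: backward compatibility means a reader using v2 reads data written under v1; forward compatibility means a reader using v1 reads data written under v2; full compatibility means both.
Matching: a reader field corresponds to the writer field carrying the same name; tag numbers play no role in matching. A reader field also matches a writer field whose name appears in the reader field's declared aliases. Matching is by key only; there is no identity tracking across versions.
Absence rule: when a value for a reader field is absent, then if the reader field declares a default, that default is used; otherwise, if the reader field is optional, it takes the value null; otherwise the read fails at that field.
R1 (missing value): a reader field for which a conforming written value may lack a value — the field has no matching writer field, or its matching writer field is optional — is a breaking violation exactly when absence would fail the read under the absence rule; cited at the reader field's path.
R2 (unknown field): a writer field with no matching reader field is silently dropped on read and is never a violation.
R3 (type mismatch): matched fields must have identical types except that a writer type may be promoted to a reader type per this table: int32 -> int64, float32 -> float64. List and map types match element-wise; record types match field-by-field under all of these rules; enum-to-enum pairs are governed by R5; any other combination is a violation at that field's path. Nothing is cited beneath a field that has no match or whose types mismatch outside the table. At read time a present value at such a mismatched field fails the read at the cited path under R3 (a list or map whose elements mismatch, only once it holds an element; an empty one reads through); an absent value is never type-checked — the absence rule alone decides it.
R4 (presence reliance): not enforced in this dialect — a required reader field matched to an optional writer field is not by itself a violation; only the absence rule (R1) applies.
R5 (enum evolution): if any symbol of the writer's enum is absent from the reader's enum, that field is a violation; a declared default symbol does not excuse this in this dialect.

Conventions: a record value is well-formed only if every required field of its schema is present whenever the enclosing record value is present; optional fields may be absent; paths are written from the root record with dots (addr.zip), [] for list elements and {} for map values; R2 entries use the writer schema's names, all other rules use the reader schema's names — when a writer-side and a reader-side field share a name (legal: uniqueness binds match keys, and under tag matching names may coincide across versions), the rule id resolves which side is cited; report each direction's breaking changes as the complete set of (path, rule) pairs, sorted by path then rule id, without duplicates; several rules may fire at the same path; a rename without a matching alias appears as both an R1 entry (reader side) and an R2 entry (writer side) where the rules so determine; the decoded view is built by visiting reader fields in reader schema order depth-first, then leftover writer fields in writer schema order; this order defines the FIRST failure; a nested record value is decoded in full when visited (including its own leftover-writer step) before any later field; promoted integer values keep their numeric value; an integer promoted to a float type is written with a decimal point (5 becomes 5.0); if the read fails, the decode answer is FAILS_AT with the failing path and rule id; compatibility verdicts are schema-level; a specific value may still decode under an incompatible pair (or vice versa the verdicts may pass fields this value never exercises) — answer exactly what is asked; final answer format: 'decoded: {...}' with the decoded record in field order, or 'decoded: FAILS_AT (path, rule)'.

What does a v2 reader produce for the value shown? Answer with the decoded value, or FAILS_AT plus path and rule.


decoded: {"role": "HELD", "attrs": ["kappa", "gamma"], "score": -0.5, "latitude": 0.25, "locale": null}

the writer's type comes first in each Order pair
decode walk for Order under reader schema v2:
  role := "HELD"
  attrs := ["kappa", "gamma"]
  score := -0.5
  latitude := 0.25
  locale := null (not supplied -> null)
  => decoded: {"role": "HELD", "attrs": ["kappa", "gamma"], "score": -0.5, "latitude": 0.25, "locale": null}
diffs on Order not affecting the asked answer:
  enum Priority (field role in record Order): symbol SMS removed -> shifts the Order verdicts, not this decode
  field attrs in record Order: optional changed to required -> shifts the Order verdicts, not this decode
  field score in record Order: optional changed to required -> shifts the Order verdicts, not this decode
  field latitude in record Order: tag 9 changed to 23 -> triggers nothing under the printed rules; the Order answer is the same either way


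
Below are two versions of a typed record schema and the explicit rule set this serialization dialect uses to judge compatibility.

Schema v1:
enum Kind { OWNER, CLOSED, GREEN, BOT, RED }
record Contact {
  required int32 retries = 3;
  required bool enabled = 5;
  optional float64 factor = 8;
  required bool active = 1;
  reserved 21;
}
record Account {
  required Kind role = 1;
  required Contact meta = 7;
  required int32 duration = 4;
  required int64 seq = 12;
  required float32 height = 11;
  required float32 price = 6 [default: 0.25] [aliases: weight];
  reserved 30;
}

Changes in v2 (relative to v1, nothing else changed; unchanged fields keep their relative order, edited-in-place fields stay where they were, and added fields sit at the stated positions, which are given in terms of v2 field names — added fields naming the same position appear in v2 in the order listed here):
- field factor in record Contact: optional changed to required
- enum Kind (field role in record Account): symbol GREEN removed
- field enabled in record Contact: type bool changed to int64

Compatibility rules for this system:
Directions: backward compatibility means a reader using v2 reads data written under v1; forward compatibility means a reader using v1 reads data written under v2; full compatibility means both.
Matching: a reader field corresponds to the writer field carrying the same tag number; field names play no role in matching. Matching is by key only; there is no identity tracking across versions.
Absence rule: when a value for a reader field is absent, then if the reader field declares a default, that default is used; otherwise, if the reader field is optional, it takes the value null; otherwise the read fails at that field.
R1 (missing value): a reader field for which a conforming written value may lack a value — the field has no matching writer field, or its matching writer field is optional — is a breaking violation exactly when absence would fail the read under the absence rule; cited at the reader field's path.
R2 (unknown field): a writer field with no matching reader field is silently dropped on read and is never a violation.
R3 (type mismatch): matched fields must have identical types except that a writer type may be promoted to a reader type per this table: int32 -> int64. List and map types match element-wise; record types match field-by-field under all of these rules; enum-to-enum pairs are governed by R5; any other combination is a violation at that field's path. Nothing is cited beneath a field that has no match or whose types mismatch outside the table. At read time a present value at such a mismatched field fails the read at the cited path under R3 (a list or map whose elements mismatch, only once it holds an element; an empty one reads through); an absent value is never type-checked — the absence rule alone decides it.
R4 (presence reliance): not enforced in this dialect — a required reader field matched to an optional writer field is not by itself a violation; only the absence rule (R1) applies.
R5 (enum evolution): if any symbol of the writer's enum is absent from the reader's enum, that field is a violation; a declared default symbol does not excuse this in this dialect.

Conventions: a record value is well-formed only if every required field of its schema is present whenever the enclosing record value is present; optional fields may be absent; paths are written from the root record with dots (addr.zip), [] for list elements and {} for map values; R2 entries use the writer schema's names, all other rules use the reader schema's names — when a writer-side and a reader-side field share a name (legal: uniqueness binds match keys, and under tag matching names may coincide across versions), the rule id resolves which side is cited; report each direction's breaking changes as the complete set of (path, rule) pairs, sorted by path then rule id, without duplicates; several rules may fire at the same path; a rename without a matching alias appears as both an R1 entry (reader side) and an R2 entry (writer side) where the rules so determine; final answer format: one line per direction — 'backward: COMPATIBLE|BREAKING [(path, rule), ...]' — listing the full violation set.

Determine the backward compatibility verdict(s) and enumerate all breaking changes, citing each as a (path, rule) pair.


each type pair in Account: writer, then reader
backward on Account — v2 reading data written by v1:
  role: Kind -> Kind, writer required; from role
  meta: Contact -> Contact, writer required; from meta
  duration: int32 -> int32, writer required; from duration
  seq: int64 -> int64, writer required; from seq
  height: float32 -> float32, writer required; from height
  price: float32 -> float32, writer required; from price
  meta.retries: int32 -> int32, writer required; from meta.retries
  meta.enabled: bool -> int64, writer required; from meta.enabled
  meta.factor: float64 -> float64, writer optional; from meta.factor
  meta.active: bool -> bool, writer required; from meta.active
  rule R3 violated at meta.enabled
  rule R1 violated at meta.factor
  rule R5 violated at role
  => backward: BREAKING (3)

backward: BREAKING [(meta.enabled, R3), (meta.factor, R1), (role, R5)]


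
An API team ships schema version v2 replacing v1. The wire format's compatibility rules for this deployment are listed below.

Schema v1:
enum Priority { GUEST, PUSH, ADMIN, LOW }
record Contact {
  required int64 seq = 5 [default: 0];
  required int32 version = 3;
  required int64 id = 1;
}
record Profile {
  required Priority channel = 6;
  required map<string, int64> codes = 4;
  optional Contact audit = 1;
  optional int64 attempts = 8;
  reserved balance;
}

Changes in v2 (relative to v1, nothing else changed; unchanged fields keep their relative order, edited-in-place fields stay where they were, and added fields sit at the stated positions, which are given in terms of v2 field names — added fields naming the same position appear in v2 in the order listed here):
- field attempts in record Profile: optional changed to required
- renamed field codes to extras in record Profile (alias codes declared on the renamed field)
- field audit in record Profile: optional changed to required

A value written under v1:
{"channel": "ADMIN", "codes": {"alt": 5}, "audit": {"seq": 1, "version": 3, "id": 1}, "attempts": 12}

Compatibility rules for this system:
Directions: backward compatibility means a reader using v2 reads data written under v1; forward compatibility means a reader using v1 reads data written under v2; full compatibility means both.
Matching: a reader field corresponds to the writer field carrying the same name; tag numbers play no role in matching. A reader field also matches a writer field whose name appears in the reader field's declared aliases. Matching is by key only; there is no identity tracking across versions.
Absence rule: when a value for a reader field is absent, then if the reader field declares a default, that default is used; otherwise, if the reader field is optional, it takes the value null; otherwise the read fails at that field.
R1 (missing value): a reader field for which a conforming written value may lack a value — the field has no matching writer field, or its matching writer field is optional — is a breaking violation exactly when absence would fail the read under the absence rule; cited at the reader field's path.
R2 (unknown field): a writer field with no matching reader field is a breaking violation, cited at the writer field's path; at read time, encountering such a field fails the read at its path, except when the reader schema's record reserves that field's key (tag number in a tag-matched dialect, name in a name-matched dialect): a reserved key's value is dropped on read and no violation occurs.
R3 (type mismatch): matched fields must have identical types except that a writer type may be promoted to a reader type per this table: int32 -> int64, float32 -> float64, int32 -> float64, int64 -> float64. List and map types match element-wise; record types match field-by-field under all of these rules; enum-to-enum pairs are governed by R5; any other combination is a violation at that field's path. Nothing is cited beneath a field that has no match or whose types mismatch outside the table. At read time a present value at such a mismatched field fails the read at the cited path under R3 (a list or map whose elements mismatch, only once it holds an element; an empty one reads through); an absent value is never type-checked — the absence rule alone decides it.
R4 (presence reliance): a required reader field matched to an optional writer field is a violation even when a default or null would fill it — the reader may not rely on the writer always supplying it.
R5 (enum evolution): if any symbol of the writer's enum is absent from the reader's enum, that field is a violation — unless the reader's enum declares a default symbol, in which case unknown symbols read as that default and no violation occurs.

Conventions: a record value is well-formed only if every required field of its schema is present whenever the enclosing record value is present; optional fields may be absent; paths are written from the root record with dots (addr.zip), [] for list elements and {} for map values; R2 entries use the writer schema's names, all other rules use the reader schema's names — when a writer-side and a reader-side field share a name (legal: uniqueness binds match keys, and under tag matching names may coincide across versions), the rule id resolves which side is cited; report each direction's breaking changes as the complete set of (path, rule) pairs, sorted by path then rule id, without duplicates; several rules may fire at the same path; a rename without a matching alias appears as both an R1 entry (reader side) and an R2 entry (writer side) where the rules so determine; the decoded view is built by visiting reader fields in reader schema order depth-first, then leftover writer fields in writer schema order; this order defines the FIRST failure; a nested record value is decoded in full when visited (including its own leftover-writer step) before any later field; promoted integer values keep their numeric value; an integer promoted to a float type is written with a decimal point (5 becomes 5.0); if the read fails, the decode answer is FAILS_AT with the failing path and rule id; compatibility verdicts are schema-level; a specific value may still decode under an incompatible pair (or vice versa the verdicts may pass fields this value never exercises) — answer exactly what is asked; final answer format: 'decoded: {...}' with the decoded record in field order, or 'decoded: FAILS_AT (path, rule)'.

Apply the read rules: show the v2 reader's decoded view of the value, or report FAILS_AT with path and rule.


the writer's type comes first in each Profile pair
migrating the Profile value to v2:
  channel := "ADMIN"
  extras := {"alt": 5} (from writer codes)
  audit.seq := 1
  audit.version := 3
  audit.id := 1
  attempts := 12
  => decoded: {"channel": "ADMIN", "extras": {"alt": 5}, "audit": {"seq": 1, "version": 3, "id": 1}, "attempts": 12}
the other Profile changes do not affect what is asked:
  field attempts in record Profile: optional changed to required -> shifts the Profile verdicts, not this decode
  field audit in record Profile: optional changed to required -> shifts the Profile verdicts, not this decode

decoded: {"channel": "ADMIN", "extras": {"alt": 5}, "audit": {"seq": 1, "version": 3, "id": 1}, "attempts": 12}


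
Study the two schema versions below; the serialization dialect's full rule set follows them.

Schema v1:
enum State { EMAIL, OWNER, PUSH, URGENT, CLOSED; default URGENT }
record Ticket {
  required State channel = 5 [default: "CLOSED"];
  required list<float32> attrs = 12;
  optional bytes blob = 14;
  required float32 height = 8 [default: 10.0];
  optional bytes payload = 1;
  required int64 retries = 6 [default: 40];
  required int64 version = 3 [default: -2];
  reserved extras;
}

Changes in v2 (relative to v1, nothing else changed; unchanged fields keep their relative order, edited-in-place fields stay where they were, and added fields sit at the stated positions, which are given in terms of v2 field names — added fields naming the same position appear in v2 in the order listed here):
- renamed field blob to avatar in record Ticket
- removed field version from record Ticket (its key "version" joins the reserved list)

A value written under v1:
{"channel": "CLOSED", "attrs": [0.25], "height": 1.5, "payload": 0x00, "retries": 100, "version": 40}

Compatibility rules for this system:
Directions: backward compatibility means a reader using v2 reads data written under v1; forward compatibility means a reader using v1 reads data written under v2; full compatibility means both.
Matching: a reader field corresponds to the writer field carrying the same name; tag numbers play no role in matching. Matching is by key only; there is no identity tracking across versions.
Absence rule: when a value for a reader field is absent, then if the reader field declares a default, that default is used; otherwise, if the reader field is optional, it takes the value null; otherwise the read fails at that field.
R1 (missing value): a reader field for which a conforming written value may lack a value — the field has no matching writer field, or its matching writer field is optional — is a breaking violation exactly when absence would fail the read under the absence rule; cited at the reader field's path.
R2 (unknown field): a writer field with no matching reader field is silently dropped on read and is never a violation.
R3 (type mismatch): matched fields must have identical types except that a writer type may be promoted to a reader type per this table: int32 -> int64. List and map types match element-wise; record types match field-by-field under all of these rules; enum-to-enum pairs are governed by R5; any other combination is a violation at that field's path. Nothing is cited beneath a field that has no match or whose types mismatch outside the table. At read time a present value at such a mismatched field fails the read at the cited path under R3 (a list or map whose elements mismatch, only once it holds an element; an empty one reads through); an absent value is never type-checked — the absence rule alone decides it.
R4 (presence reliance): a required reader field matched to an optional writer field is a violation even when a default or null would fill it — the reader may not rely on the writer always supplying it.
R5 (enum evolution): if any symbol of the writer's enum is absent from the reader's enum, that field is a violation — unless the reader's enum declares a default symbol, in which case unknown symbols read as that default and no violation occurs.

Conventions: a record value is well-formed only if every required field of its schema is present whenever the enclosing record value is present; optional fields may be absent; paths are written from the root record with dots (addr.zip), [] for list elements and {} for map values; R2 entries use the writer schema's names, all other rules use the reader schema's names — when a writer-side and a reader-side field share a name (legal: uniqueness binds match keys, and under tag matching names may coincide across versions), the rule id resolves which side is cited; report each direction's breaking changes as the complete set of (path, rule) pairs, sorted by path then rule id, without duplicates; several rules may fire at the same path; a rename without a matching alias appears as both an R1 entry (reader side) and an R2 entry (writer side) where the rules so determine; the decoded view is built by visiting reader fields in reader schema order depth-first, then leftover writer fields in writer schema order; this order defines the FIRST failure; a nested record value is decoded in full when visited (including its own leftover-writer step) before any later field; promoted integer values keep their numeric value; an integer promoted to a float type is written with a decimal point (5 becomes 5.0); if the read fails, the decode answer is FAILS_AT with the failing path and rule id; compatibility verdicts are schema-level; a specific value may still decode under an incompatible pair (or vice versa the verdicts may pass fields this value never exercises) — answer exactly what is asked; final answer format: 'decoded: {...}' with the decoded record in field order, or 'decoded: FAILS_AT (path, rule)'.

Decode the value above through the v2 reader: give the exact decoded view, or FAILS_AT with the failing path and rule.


decoded: {"channel": "CLOSED", "attrs": [0.25], "avatar": null, "height": 1.5, "payload": 0x00, "retries": 100}

in Ticket below, arrows point writer -> reader
decode walk for Ticket under reader schema v2:
  channel := "CLOSED"
  attrs := [0.25]
  avatar := null (not supplied -> null)
  height := 1.5
  payload := 0x00
  retries := 100
  writer version: unmatched, discarded
  => decoded: {"channel": "CLOSED", "attrs": [0.25], "avatar": null, "height": 1.5, "payload": 0x00, "retries": 100}


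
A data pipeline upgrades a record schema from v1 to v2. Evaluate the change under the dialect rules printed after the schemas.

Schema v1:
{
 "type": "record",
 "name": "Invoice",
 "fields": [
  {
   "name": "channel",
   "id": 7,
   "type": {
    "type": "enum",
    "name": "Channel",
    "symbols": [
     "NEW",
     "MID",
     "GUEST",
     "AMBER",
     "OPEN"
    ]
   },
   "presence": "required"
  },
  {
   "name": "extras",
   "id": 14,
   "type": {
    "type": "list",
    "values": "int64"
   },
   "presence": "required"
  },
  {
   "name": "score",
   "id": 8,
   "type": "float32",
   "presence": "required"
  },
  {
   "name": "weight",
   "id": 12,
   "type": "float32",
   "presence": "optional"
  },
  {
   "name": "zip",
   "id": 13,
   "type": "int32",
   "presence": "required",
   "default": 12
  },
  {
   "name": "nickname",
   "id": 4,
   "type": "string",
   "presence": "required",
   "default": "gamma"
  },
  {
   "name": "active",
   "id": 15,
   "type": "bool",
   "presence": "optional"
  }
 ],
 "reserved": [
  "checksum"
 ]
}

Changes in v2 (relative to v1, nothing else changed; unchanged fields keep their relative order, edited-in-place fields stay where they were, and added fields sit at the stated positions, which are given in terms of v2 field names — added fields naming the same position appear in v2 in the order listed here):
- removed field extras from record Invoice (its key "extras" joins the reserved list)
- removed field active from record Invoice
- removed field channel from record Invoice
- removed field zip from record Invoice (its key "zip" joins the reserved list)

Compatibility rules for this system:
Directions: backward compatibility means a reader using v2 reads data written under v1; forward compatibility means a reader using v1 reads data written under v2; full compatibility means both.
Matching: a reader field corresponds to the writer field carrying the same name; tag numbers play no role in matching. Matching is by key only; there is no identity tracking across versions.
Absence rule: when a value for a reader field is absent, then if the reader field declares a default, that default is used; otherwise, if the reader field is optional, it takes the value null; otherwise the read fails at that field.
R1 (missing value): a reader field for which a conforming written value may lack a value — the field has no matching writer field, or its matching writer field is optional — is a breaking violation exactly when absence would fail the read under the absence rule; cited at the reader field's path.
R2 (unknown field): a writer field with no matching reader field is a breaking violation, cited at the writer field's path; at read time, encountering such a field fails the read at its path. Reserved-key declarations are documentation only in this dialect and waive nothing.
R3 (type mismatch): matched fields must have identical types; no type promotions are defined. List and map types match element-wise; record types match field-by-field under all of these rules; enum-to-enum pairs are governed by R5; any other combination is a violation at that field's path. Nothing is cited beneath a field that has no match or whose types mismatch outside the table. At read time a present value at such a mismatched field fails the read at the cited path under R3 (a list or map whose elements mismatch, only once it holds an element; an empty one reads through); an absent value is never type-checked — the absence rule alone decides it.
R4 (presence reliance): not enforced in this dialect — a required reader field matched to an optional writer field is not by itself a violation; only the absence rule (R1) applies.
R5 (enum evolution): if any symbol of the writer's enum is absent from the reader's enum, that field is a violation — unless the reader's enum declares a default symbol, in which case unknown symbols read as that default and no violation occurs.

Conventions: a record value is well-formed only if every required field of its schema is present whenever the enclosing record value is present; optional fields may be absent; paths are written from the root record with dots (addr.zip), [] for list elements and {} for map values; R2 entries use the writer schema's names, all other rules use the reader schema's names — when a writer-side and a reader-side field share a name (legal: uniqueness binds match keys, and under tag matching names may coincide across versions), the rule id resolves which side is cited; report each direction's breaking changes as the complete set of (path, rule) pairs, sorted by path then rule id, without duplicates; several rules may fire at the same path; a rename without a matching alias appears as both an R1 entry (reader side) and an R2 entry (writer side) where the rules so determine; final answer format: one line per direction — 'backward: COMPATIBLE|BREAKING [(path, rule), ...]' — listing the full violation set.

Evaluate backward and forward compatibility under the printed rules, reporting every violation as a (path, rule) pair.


backward: BREAKING [(active, R2), (channel, R2), (extras, R2), (zip, R2)]; forward: BREAKING [(channel, R1), (extras, R1)]

arrows below run writer -> reader for Invoice
backward for Invoice (reader v2, writer v1):
  score: paired with writer score (float32 -> float32; writer required)
  weight: paired with writer weight (float32 -> float32; writer optional)
  nickname: paired with writer nickname (string -> string; writer required)
  channel (writer side), unknown to reader
  extras (writer side), unknown to reader
  zip (writer side), unknown to reader
  active (writer side), unknown to reader
  violation R2 at active
  violation R2 at channel
  violation R2 at extras
  violation R2 at zip
  => 4 violation(s): backward is BREAKING for Invoice
forward for Invoice (reader v1, writer v2):
  channel has no writer counterpart
  extras has no writer counterpart
  score: paired with writer score (float32 -> float32; writer required)
  weight: paired with writer weight (float32 -> float32; writer optional)
  zip has no writer counterpart
  nickname: paired with writer nickname (string -> string; writer required)
  active has no writer counterpart
  violation R1 at channel
  violation R1 at extras
  => 2 violation(s): forward is BREAKING for Invoice


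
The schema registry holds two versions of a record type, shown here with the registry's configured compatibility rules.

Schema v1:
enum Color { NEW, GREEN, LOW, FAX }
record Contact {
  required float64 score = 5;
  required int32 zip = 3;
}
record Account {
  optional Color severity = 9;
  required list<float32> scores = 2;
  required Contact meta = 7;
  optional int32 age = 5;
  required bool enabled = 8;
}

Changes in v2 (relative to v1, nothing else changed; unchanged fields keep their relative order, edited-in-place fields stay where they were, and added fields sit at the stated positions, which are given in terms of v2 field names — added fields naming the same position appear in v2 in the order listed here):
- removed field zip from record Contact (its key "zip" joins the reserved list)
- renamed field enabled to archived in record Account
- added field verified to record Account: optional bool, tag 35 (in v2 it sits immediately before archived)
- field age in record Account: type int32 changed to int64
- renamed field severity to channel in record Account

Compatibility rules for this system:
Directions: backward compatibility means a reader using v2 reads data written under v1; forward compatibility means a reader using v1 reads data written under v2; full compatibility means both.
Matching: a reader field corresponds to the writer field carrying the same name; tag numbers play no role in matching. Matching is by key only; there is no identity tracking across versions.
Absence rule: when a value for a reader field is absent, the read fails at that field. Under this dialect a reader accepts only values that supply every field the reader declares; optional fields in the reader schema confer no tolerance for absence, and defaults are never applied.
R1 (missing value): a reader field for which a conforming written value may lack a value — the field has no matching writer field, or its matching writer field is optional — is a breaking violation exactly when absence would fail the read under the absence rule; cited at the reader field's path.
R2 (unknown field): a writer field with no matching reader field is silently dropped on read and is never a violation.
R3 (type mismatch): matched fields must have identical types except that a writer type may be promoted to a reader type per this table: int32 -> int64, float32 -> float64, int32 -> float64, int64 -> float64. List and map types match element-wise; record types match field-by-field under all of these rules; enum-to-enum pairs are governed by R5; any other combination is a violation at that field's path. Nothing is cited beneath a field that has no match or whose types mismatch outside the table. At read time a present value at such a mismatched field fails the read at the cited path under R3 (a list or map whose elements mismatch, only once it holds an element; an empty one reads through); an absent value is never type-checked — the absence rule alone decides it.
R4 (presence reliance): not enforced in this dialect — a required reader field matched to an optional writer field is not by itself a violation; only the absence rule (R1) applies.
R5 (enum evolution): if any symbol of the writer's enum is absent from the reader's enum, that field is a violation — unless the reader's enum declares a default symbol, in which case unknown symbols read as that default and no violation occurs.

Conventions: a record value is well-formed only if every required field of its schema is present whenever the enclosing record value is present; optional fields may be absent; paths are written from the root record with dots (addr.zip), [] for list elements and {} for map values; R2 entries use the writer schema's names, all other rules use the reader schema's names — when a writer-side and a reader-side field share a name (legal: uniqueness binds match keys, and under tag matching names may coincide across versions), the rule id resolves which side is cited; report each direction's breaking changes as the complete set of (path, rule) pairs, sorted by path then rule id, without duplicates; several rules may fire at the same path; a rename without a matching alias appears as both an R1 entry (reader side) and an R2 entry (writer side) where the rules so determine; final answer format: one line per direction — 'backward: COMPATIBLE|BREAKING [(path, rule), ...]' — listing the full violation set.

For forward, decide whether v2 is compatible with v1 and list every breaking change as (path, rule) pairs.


the writer's type comes first in each Account pair
forward for Account (reader v1, writer v2):
  severity has no writer counterpart
  list<float32> -> list<float32>, writer required: scores aligns to scores
  Contact -> Contact, writer required: meta aligns to meta
  int64 -> int32, writer optional: age aligns to age
  enabled has no writer counterpart
  leftover writer field: channel
  leftover writer field: verified
  leftover writer field: archived
  float64 -> float64, writer required: meta.score aligns to meta.score
  meta.zip has no writer counterpart
  violation R1 at age
  violation R3 at age
  violation R1 at enabled
  violation R1 at meta.zip
  violation R1 at severity
  => 5 violation(s): forward is BREAKING for Account
the rest of the Account diff is inert for this question:
  added field verified to record Account: optional bool, tag 35 (in v2 it sits immediately before archived) -> affects backward compatibility only, which is not asked
  renamed field severity to channel in record Account -> affects backward compatibility only, which is not asked

forward: BREAKING [(age, R1), (age, R3), (enabled, R1), (meta.zip, R1), (severity, R1)]


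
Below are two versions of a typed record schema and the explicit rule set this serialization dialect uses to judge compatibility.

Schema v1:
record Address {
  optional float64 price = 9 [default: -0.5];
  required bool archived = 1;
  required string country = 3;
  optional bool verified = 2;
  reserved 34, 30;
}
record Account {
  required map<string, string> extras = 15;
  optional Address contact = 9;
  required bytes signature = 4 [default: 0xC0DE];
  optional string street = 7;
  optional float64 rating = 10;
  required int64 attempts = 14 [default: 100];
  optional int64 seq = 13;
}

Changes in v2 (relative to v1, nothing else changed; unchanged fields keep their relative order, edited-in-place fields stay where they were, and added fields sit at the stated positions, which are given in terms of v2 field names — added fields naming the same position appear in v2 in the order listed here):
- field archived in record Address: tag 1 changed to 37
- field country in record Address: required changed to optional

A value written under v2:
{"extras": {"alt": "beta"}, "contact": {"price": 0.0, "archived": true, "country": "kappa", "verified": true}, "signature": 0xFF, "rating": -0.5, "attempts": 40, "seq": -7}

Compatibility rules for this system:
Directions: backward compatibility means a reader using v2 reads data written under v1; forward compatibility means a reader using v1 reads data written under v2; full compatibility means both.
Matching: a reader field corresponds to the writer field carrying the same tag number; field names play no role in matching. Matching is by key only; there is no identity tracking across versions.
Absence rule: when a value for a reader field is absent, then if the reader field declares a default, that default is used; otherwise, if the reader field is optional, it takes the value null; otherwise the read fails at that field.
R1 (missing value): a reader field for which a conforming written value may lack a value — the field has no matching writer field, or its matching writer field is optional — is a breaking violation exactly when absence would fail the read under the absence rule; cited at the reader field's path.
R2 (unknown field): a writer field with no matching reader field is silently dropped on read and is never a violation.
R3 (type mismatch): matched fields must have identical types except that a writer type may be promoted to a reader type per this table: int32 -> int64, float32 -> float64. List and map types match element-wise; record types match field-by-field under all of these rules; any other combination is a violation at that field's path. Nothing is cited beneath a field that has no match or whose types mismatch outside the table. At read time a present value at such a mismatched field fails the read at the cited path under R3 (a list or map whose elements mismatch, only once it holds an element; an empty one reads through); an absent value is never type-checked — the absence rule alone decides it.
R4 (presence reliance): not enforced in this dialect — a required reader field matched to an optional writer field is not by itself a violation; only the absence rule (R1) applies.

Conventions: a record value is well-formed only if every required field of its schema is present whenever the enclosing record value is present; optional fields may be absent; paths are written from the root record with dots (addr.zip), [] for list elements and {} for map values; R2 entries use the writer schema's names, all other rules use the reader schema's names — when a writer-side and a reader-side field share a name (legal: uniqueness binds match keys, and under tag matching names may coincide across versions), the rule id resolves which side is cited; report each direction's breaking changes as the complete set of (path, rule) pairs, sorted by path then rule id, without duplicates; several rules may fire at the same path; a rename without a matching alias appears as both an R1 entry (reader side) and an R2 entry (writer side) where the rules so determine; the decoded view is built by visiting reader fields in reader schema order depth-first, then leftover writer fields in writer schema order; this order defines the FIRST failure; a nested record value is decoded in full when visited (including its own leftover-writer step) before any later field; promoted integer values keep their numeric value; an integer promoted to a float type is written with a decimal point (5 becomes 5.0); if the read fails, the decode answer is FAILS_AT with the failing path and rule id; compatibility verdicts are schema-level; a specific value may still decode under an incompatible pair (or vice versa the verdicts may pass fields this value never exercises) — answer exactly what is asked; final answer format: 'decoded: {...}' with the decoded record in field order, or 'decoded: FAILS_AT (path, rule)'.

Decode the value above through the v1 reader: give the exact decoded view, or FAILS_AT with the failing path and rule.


decoded: FAILS_AT (contact.archived, R1)

each type pair in Account: writer, then reader
decoding the Account value with the v1 reader:
  extras := {"alt": "beta"}
  contact.price := 0.0
  read fails at contact.archived under R1 (no fill)
  => FAILS_AT (contact.archived, R1)
remaining Account differences; none change what is asked:
  field country in record Address: required changed to optional -> shifts the Account verdicts, not this decode


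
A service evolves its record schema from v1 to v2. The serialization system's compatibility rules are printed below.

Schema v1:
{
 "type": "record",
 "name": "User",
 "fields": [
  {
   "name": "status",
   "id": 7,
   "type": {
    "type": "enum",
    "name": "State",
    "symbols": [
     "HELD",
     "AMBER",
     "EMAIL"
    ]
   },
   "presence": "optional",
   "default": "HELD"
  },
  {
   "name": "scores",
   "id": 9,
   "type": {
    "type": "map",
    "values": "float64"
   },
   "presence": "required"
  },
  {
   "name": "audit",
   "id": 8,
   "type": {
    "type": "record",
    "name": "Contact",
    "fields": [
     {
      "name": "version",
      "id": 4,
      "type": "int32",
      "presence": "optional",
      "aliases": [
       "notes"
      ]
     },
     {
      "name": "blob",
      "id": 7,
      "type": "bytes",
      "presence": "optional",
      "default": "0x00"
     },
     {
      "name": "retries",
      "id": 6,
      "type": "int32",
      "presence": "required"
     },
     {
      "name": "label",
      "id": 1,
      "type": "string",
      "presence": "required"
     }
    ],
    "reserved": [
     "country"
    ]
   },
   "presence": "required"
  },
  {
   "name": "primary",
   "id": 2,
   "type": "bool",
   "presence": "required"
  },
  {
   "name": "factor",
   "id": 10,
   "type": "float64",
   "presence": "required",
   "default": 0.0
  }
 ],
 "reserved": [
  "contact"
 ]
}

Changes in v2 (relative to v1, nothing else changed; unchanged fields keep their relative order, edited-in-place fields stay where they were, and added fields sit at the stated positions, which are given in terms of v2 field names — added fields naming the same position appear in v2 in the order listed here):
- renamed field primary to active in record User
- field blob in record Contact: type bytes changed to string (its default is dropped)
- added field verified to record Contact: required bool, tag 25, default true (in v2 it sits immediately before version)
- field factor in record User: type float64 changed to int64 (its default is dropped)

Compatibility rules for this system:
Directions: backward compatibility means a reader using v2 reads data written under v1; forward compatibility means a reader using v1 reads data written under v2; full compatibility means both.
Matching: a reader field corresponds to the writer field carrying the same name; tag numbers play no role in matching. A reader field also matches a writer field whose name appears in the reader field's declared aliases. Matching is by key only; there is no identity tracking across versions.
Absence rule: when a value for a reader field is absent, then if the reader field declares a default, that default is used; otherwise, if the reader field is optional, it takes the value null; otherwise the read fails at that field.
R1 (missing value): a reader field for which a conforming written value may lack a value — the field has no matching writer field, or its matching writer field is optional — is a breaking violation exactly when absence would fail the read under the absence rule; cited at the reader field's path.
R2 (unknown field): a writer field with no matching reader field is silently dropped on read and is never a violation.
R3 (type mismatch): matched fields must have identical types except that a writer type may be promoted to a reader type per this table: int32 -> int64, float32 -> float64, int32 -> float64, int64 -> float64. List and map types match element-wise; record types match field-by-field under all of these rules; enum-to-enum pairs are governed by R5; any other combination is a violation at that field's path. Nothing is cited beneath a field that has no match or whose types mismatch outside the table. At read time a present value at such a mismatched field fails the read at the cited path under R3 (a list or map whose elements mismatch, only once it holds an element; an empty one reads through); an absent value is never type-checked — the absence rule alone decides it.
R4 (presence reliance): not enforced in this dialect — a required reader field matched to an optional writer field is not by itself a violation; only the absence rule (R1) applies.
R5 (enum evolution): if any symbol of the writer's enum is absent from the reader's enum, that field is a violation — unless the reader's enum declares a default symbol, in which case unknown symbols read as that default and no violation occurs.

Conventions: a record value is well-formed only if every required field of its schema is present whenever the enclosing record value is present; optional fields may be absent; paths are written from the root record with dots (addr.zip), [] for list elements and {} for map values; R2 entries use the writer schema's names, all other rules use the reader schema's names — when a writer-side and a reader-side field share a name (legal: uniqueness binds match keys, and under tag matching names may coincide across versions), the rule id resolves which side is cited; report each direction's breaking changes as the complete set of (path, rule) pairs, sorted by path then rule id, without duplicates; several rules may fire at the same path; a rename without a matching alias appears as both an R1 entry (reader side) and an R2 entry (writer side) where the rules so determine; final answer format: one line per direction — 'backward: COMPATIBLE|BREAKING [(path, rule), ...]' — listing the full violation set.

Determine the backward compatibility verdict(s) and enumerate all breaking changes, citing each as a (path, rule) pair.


in User below, arrows point writer -> reader
backward on User — v2 reading data written by v1:
  writer optional, State -> State: reader status maps from writer status
  writer required, map<string, float64> -> map<string, float64>: reader scores maps from writer scores
  writer required, Contact -> Contact: reader audit maps from writer audit
  active has no writer counterpart
  writer required, float64 -> int64: reader factor maps from writer factor
  primary (writer side), unknown to reader
  audit.verified has no writer counterpart
  writer optional, int32 -> int32: reader audit.version maps from writer audit.version
  writer optional, bytes -> string: reader audit.blob maps from writer audit.blob
  writer required, int32 -> int32: reader audit.retries maps from writer audit.retries
  writer required, string -> string: reader audit.label maps from writer audit.label
  rule R1 violated at active
  rule R3 violated at audit.blob
  rule R3 violated at factor
  backward on User therefore BREAKING (3)
the rest of the User diff is inert for this question:
  added field verified to record Contact: required bool, tag 25, default true (in v2 it sits immediately before version) -> inert for the asked User verdict: nothing fires

backward: BREAKING [(active, R1), (audit.blob, R3), (factor, R3)]
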